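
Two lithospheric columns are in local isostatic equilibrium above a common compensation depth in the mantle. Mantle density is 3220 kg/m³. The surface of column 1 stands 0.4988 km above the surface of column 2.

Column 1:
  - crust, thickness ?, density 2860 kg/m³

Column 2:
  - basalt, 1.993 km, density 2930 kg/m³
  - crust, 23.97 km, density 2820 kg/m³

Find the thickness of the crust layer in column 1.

Take the compensation level at the base of the deeper column (depth z_c below the surface of column 1) and equate Σ ρ_i t_i down to z_c; mantle fills any gap and the z_c terms cancel.
Column 1: x×2860 + (z_c − 0 − x)×3220
Column 2: 0.4988×0 + 1.993×2930 + 23.97×2820 + (z_c − 0.4988 − 25.963)×3220
The z_c×3220 term appears on both sides and cancels. Collect the known terms of each column as K = Σ(ρt)_known − 3220 × (depth of known layers): K_1 = 0 − 3220×0 = 0; K_2 = 73434.89 − 3220×(0.4988 + 25.963) = −11772.106.
Balance: K_1 − x×(3220 − 2860) = K_2, so x = (K_1 − K_2)/(3220 − 2860) = 11772.1/360 = 32.7 km.

32.7 km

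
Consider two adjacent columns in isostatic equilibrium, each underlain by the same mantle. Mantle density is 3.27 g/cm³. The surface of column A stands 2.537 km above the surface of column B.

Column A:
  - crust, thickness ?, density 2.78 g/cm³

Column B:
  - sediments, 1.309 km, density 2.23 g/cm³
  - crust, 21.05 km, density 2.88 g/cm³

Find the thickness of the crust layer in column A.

Take the compensation level at the base of the deeper column (depth z_c below the surface of column A) and equate Σ ρ_i t_i down to z_c; mantle fills any gap and the z_c terms cancel.
Column A: x×2.78 + (z_c − 0 − x)×3.27
Column B: 2.537×0 + 1.309×2.23 + 21.05×2.88 + (z_c − 2.537 − 22.359)×3.27
The z_c×3.27 term appears on both sides and cancels. Collect the known terms of each column as K = Σ(ρt)_known − 3.27 × (depth of known layers): K_A = 0 − 3.27×0 = 0; K_B = 63.54307 − 3.27×(2.537 + 22.359) = −17.86685.
Balance: K_A − x×(3.27 − 2.78) = K_B, so x = (K_A − K_B)/(3.27 − 2.78) = 17.8668/0.49 = 36.5 km.

36.5 km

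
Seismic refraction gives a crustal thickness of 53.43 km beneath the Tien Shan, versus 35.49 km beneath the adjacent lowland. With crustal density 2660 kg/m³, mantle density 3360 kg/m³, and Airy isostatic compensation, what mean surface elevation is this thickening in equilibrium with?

3.74 km

Excess crust Δ = 53.43 km − 35.49 km = 17.94 km, split between elevation h and root r with h + r = Δ.
Airy balance ρ_c h = (ρ_m − ρ_c) r gives r = h ρ_c/(ρ_m − ρ_c), so h (1 + ρ_c/(ρ_m − ρ_c)) = Δ, i.e. h = Δ (ρ_m − ρ_c)/ρ_m.
h = 17.94 km × 700/3360 = 3.74 km.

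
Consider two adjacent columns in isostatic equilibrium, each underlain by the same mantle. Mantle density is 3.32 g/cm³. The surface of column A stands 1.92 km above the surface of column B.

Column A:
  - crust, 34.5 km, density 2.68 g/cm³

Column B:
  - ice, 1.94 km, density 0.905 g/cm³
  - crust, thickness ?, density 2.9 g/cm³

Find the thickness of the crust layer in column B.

Take the compensation level at the base of the deeper column (depth z_c below the surface of column A) and equate Σ ρ_i t_i down to z_c; mantle fills any gap and the z_c terms cancel.
Column A: 34.5×2.68 + (z_c − 34.5)×3.32
Column B: 1.92×0 + 1.94×0.905 + x×2.9 + (z_c − 1.92 − 1.94 − x)×3.32
The z_c×3.32 term appears on both sides and cancels. Collect the known terms of each column as K = Σ(ρt)_known − 3.32 × (depth of known layers): K_A = 92.46 − 3.32×34.5 = −22.08; K_B = 1.7557 − 3.32×(1.92 + 1.94) = −11.0595.
Balance: K_A = K_B − x×(3.32 − 2.9), so x = (K_B − K_A)/(3.32 − 2.9) = 11.0205/0.42 = 26.2 km.

26.2 km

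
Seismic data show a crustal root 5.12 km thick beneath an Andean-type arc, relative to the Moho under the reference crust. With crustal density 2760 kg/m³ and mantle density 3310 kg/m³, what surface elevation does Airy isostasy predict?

1.02 km

In Airy isostatic equilibrium: ρ_c h = (ρ_m − ρ_c) r.
h = r (ρ_m − ρ_c) / ρ_c = 5.12 km × (3310 − 2760) / 2760 = 1.02 km.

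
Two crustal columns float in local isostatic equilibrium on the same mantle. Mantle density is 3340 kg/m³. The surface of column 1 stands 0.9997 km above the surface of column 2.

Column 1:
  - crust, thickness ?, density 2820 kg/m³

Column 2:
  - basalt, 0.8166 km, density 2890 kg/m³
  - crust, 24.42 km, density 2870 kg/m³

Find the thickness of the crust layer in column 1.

29.2 km

Take the compensation level at the base of the deeper column (depth z_c below the surface of column 1) and equate Σ ρ_i t_i down to z_c; mantle fills any gap and the z_c terms cancel.
Column 1: x×2820 + (z_c − 0 − x)×3340
Column 2: 0.9997×0 + 0.8166×2890 + 24.42×2870 + (z_c − 0.9997 − 25.2366)×3340
The z_c×3340 term appears on both sides and cancels. Collect the known terms of each column as K = Σ(ρt)_known − 3340 × (depth of known layers): K_1 = 0 − 3340×0 = 0; K_2 = 72445.374 − 3340×(0.9997 + 25.2366) = −15183.868.
Balance: K_1 − x×(3340 − 2820) = K_2, so x = (K_1 − K_2)/(3340 − 2820) = 15183.9/520 = 29.2 km.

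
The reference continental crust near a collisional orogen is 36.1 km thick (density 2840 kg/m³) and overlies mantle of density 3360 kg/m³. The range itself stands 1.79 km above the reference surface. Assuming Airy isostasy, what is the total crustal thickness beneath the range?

Root depth r = h ρ_c / (ρ_m − ρ_c) = 1.79 km × 2840 / 520 = 9.776 km.
Total thickness = T + h + r = 36.1 km + 1.79 km + 9.776 km = 47.7 km.

47.7 km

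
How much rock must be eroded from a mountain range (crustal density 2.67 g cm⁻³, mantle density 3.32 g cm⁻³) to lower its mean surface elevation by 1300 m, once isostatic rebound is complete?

Net drop Δ = e − u = e − e ρ_c/ρ_m = e (ρ_m − ρ_c)/ρ_m.
e = Δ ρ_m/(ρ_m − ρ_c) = 1300 m × 3.32/0.65 = 6640 m.

6640 m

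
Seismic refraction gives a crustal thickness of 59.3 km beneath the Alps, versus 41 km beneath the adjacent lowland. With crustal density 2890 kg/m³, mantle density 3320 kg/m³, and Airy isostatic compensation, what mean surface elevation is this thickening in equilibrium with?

Excess crust Δ = 59.3 km − 41 km = 18.3 km, split between elevation h and root r with h + r = Δ.
Airy balance ρ_c h = (ρ_m − ρ_c) r gives r = h ρ_c/(ρ_m − ρ_c), so h (1 + ρ_c/(ρ_m − ρ_c)) = Δ, i.e. h = Δ (ρ_m − ρ_c)/ρ_m.
h = 18.3 km × 430/3320 = 2.37 km.

2.37 km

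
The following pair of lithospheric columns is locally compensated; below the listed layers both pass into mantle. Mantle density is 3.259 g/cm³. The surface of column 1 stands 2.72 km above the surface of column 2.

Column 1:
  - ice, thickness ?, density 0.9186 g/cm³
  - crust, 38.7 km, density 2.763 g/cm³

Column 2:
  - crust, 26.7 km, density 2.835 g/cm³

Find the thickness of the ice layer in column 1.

Take the compensation level at the base of the deeper column (depth z_c below the surface of column 1) and equate Σ ρ_i t_i down to z_c; mantle fills any gap and the z_c terms cancel.
Column 1: x×0.9186 + 38.7×2.763 + (z_c − 38.7 − x)×3.259
Column 2: 2.72×0 + 26.7×2.835 + (z_c − 2.72 − 26.7)×3.259
The z_c×3.259 term appears on both sides and cancels. Collect the known terms of each column as K = Σ(ρt)_known − 3.259 × (depth of known layers): K_1 = 106.9281 − 3.259×38.7 = −19.1952; K_2 = 75.6945 − 3.259×(2.72 + 26.7) = −20.18528.
Balance: K_1 − x×(3.259 − 0.9186) = K_2, so x = (K_1 − K_2)/(3.259 − 0.9186) = 0.99008/2.3404 = 0.423 km.

0.423 km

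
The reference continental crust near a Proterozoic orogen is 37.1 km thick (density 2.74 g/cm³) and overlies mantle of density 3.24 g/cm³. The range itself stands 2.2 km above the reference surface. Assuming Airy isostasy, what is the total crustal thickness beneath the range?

Root depth r = h ρ_c / (ρ_m − ρ_c) = 2.2 km × 2.74 / 0.5 = 12.06 km.
Total thickness = T + h + r = 37.1 km + 2.2 km + 12.06 km = 51.4 km.

51.4 km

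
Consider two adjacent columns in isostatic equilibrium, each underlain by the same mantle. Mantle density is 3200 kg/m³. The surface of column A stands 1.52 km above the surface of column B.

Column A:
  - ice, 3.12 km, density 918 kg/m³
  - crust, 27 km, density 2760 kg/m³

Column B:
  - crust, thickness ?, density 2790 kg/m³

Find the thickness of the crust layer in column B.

34.5 km

Take the compensation level at the base of the deeper column (depth z_c below the surface of column A) and equate Σ ρ_i t_i down to z_c; mantle fills any gap and the z_c terms cancel.
Column A: 3.12×918 + 27×2760 + (z_c − 30.12)×3200
Column B: 1.52×0 + x×2790 + (z_c − 1.52 − 0 − x)×3200
The z_c×3200 term appears on both sides and cancels. Collect the known terms of each column as K = Σ(ρt)_known − 3200 × (depth of known layers): K_A = 77384.16 − 3200×30.12 = −18999.84; K_B = 0 − 3200×(1.52 + 0) = −4864.
Balance: K_A = K_B − x×(3200 − 2790), so x = (K_B − K_A)/(3200 − 2790) = 14135.8/410 = 34.5 km.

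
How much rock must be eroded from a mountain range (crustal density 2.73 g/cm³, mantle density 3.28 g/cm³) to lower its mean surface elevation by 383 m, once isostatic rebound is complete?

Net drop Δ = e − u = e − e ρ_c/ρ_m = e (ρ_m − ρ_c)/ρ_m.
e = Δ ρ_m/(ρ_m − ρ_c) = 383 m × 3.28/0.55 = 2280 m.

2280 m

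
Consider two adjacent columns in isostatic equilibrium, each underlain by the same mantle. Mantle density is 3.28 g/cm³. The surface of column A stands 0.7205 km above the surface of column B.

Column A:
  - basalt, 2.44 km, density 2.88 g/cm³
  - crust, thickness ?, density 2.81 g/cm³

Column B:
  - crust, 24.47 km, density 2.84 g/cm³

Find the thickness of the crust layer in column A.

Take the compensation level at the base of the deeper column (depth z_c below the surface of column A) and equate Σ ρ_i t_i down to z_c; mantle fills any gap and the z_c terms cancel.
Column A: 2.44×2.88 + x×2.81 + (z_c − 2.44 − x)×3.28
Column B: 0.7205×0 + 24.47×2.84 + (z_c − 0.7205 − 24.47)×3.28
The z_c×3.28 term appears on both sides and cancels. Collect the known terms of each column as K = Σ(ρt)_known − 3.28 × (depth of known layers): K_A = 7.0272 − 3.28×2.44 = −0.976; K_B = 69.4948 − 3.28×(0.7205 + 24.47) = −13.13004.
Balance: K_A − x×(3.28 − 2.81) = K_B, so x = (K_A − K_B)/(3.28 − 2.81) = 12.154/0.47 = 25.9 km.

25.9 km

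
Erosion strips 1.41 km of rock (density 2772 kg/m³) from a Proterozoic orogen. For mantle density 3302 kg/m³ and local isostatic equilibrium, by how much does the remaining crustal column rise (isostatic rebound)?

Unloading: uplift u = e ρ_c/ρ_m = 1.41 km × 2772/3302 = 1.18 km.

1.18 km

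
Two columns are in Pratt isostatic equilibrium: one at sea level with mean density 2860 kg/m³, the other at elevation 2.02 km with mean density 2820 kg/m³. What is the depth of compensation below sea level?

142 km

ρ_ref D = ρ (D + h) → D (ρ_ref − ρ) = ρ h.
D = ρ h/(ρ_ref − ρ) = 2820 × 2.02 km/(2860 − 2820) = 142 km.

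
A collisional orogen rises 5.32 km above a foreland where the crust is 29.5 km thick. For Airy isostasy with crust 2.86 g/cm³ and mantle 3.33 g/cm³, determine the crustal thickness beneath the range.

Root depth r = h ρ_c / (ρ_m − ρ_c) = 5.32 km × 2.86 / 0.47 = 32.37 km.
Total thickness = T + h + r = 29.5 km + 5.32 km + 32.37 km = 67.2 km.

67.2 km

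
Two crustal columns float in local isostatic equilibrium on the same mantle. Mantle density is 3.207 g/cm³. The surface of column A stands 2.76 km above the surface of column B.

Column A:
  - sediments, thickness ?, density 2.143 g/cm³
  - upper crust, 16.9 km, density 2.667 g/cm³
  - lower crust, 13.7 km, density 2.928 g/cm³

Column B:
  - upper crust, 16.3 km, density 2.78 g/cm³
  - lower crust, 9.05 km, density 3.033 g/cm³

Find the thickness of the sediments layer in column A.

Take the compensation level at the base of the deeper column (depth z_c below the surface of column A) and equate Σ ρ_i t_i down to z_c; mantle fills any gap and the z_c terms cancel.
Column A: x×2.143 + 16.9×2.667 + 13.7×2.928 + (z_c − 30.6 − x)×3.207
Column B: 2.76×0 + 16.3×2.78 + 9.05×3.033 + (z_c − 2.76 − 25.35)×3.207
The z_c×3.207 term appears on both sides and cancels. Collect the known terms of each column as K = Σ(ρt)_known − 3.207 × (depth of known layers): K_A = 85.1859 − 3.207×30.6 = −12.9483; K_B = 72.76265 − 3.207×(2.76 + 25.35) = −17.38612.
Balance: K_A − x×(3.207 − 2.143) = K_B, so x = (K_A − K_B)/(3.207 − 2.143) = 4.43782/1.064 = 4.17 km.

4.17 km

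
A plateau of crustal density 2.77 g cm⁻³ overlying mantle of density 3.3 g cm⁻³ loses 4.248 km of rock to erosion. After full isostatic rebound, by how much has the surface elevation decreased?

Rebound u = e ρ_c/ρ_m = 4.248 km × 2.77/3.3 = 3.566 km.
Net surface drop = e − u = 4.248 km − 3.566 km = e (ρ_m − ρ_c)/ρ_m = 0.682 km.

0.682 km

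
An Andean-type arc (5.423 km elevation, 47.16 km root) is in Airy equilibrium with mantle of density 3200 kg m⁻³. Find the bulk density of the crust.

2870 kg m⁻³

ρ_c h = (ρ_m − ρ_c) r → ρ_c (h + r) = ρ_m r → ρ_c = ρ_m r / (h + r).
ρ_c = 3200 × 47.16 km / (5.423 km + 47.16 km) = 2870 kg m⁻³.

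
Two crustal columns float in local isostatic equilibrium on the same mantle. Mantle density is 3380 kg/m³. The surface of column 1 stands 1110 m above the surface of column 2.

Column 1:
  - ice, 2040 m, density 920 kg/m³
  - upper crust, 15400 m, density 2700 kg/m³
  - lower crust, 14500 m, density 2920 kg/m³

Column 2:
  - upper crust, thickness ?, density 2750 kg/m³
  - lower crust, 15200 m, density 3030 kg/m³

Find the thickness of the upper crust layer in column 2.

Take the compensation level at the base of the deeper column (depth z_c below the surface of column 1) and equate Σ ρ_i t_i down to z_c; mantle fills any gap and the z_c terms cancel.
Column 1: 2040×920 + 15400×2700 + 14500×2920 + (z_c − 31940)×3380
Column 2: 1110×0 + x×2750 + 15200×3030 + (z_c − 1110 − 15200 − x)×3380
The z_c×3380 term appears on both sides and cancels. Collect the known terms of each column as K = Σ(ρt)_known − 3380 × (depth of known layers): K_1 = 85796800 − 3380×31940 = −22160400; K_2 = 46056000 − 3380×(1110 + 15200) = −9071800.
Balance: K_1 = K_2 − x×(3380 − 2750), so x = (K_2 − K_1)/(3380 − 2750) = 13088600/630 = 20800 m.

20800 m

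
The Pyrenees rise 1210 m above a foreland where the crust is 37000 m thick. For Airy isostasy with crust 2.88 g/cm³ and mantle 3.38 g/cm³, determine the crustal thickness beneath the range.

Root depth r = h ρ_c / (ρ_m − ρ_c) = 1210 m × 2.88 / 0.5 = 6970 m.
Total thickness = T + h + r = 37000 m + 1210 m + 6970 m = 45200 m.

45200 m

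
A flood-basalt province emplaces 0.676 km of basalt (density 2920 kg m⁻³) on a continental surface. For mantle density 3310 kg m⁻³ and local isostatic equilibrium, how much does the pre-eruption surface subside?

0.596 km

Subaerial loading: s = t ρ_load / ρ_m.
s = 0.676 km × 2920/3310 = 0.596 km.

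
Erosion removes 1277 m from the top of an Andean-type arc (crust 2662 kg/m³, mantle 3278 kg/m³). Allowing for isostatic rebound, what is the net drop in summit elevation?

Rebound u = e ρ_c/ρ_m = 1277 m × 2662/3278 = 1037 m.
Net surface drop = e − u = 1277 m − 1037 m = e (ρ_m − ρ_c)/ρ_m = 240 m.

240 m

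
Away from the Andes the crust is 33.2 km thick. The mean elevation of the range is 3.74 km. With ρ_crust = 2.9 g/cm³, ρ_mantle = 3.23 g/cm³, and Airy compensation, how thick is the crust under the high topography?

69.8 km

Root depth r = h ρ_c / (ρ_m − ρ_c) = 3.74 km × 2.9 / 0.33 = 32.87 km.
Total thickness = T + h + r = 33.2 km + 3.74 km + 32.87 km = 69.8 km.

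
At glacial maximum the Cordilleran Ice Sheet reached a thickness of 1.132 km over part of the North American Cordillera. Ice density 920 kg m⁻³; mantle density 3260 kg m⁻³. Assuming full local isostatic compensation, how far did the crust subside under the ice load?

In Airy isostatic equilibrium: the ice load ρ_ice t is balanced by mantle displaced below, ρ_m s.
s = t ρ_ice / ρ_m = 1.132 km × 920/3260 = 0.319 km.

0.319 km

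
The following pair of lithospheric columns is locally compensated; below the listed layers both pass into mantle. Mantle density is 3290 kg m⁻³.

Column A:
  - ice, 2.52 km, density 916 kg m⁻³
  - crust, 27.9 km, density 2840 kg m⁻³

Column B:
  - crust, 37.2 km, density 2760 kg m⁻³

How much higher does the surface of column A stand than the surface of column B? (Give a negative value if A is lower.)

For any compensation level in the mantle, the mantle terms cancel and isostasy reduces to e = (Σt_A − Σt_B) − (Σ(ρt)_A − Σ(ρt)_B) / ρ_m.
Σt_A = 30.42 km; Σt_B = 37.2 km; Σ(ρt)_A = 81544.32; Σ(ρt)_B = 102672 (in km·kg m⁻³).
e = (30.42 − 37.2) − (81544.32 − 102672) / 3290 = −0.358 km.

−0.358 km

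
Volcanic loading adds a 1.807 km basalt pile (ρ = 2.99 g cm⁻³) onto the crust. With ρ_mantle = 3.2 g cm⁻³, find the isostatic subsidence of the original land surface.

1.69 km

Subaerial loading: s = t ρ_load / ρ_m.
s = 1.807 km × 2.99/3.2 = 1.69 km.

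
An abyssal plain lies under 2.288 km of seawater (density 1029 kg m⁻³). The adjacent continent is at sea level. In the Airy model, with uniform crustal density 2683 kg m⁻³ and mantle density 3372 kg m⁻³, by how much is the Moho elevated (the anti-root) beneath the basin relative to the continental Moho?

5.49 km

For local isostatic compensation: replacing crust with seawater at the top is compensated by replacing crust with mantle at the base: d (ρ_c − ρ_w) = a (ρ_m − ρ_c).
a = d (ρ_c − ρ_w)/(ρ_m − ρ_c) = 2.288 km × 1654/689 = 5.49 km.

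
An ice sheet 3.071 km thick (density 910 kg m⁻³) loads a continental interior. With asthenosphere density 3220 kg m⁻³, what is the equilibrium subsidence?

0.868 km

In Airy isostatic equilibrium: the ice load ρ_ice t is balanced by mantle displaced below, ρ_m s.
s = t ρ_ice / ρ_m = 3.071 km × 910/3220 = 0.868 km.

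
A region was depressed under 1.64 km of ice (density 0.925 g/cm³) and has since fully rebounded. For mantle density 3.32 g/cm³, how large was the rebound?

Removing the load lets mantle flow back in; uplift u satisfies ρ_ice t = ρ_m u.
u = t ρ_ice/ρ_m = 1.64 km × 0.925/3.32 = 0.457 km.

0.457 km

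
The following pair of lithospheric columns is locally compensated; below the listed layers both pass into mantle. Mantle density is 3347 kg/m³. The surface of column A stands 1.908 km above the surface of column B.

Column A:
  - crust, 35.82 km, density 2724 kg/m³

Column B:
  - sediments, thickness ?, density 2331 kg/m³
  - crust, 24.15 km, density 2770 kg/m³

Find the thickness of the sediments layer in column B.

1.96 km

Take the compensation level at the base of the deeper column (depth z_c below the surface of column A) and equate Σ ρ_i t_i down to z_c; mantle fills any gap and the z_c terms cancel.
Column A: 35.82×2724 + (z_c − 35.82)×3347
Column B: 1.908×0 + x×2331 + 24.15×2770 + (z_c − 1.908 − 24.15 − x)×3347
The z_c×3347 term appears on both sides and cancels. Collect the known terms of each column as K = Σ(ρt)_known − 3347 × (depth of known layers): K_A = 97573.68 − 3347×35.82 = −22315.86; K_B = 66895.5 − 3347×(1.908 + 24.15) = −20320.626.
Balance: K_A = K_B − x×(3347 − 2331), so x = (K_B − K_A)/(3347 − 2331) = 1995.23/1016 = 1.96 km.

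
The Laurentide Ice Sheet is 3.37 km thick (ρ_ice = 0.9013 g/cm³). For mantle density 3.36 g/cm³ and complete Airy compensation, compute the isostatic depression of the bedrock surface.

0.904 km

In Airy isostatic equilibrium: the ice load ρ_ice t is balanced by mantle displaced below, ρ_m s.
s = t ρ_ice / ρ_m = 3.37 km × 0.9013/3.36 = 0.904 km.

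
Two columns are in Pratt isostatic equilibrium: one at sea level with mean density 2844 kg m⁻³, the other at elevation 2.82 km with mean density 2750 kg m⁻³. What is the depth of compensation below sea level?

ρ_ref D = ρ (D + h) → D (ρ_ref − ρ) = ρ h.
D = ρ h/(ρ_ref − ρ) = 2750 × 2.82 km/(2844 − 2750) = 82.5 km.

82.5 km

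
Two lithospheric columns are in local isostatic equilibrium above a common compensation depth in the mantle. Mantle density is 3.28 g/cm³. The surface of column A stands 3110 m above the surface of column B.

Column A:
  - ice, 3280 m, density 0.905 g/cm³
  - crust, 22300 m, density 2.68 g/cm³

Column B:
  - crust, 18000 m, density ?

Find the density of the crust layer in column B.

2.67 g/cm³

Take the compensation level at the base of the deeper column (depth z_c below the surface of column A) and equate Σ ρ_i t_i down to z_c; mantle fills any gap and the z_c terms cancel.
Column A: 3280×0.905 + 22300×2.68 + (z_c − 25580)×3.28
Column B: 3110×0 + 18000×ρ + (z_c − 3110 − 18000)×3.28
The z_c×3.28 term appears on both sides and cancels. Collect the known terms of each column as K = Σ(ρt)_known − 3.28 × (depth of known layers): K_A = 62732.4 − 3.28×25580 = −21170; K_B = 0 − 3.28×(3110 + 18000) = −69240.8.
Balance: K_A = K_B + 18000×ρ, so ρ = (K_A − K_B)/18000 = 48070.8/18000 = 2.67 g/cm³.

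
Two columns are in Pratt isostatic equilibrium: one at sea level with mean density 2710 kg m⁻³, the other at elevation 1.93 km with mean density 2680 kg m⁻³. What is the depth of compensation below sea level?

ρ_ref D = ρ (D + h) → D (ρ_ref − ρ) = ρ h.
D = ρ h/(ρ_ref − ρ) = 2680 × 1.93 km/(2710 − 2680) = 172 km.

172 km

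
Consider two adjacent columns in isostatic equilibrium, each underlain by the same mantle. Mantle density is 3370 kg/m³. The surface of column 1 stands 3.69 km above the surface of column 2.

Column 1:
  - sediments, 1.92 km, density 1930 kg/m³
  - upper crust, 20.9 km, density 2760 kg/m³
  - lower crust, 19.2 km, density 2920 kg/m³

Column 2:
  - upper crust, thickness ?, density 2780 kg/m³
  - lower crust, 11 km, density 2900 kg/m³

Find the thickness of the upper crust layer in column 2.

Take the compensation level at the base of the deeper column (depth z_c below the surface of column 1) and equate Σ ρ_i t_i down to z_c; mantle fills any gap and the z_c terms cancel.
Column 1: 1.92×1930 + 20.9×2760 + 19.2×2920 + (z_c − 42.02)×3370
Column 2: 3.69×0 + x×2780 + 11×2900 + (z_c − 3.69 − 11 − x)×3370
The z_c×3370 term appears on both sides and cancels. Collect the known terms of each column as K = Σ(ρt)_known − 3370 × (depth of known layers): K_1 = 117453.6 − 3370×42.02 = −24153.8; K_2 = 31900 − 3370×(3.69 + 11) = −17605.3.
Balance: K_1 = K_2 − x×(3370 − 2780), so x = (K_2 − K_1)/(3370 − 2780) = 6548.5/590 = 11.1 km.

11.1 km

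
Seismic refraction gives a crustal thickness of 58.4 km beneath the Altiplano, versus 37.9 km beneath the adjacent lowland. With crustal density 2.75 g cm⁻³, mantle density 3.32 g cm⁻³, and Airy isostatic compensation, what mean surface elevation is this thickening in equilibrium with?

Excess crust Δ = 58.4 km − 37.9 km = 20.5 km, split between elevation h and root r with h + r = Δ.
Airy balance ρ_c h = (ρ_m − ρ_c) r gives r = h ρ_c/(ρ_m − ρ_c), so h (1 + ρ_c/(ρ_m − ρ_c)) = Δ, i.e. h = Δ (ρ_m − ρ_c)/ρ_m.
h = 20.5 km × 0.57/3.32 = 3.52 km.

3.52 km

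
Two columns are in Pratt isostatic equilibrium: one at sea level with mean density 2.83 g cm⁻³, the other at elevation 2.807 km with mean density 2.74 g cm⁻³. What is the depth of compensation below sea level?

ρ_ref D = ρ (D + h) → D (ρ_ref − ρ) = ρ h.
D = ρ h/(ρ_ref − ρ) = 2.74 × 2.807 km/(2.83 − 2.74) = 85.5 km.

85.5 km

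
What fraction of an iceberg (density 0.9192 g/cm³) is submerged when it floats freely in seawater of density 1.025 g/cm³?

Submerged fraction = ρ_obj/ρ_fluid = 0.9192/1.025 = 89.7%.

89.7%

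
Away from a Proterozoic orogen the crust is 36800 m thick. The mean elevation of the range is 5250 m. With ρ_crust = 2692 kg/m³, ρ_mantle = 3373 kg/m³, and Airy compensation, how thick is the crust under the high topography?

Root depth r = h ρ_c / (ρ_m − ρ_c) = 5250 m × 2692 / 681 = 20750 m.
Total thickness = T + h + r = 36800 m + 5250 m + 20750 m = 62800 m.

62800 m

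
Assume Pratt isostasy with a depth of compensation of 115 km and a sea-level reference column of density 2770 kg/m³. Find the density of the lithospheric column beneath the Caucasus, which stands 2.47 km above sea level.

2710 kg/m³

Pratt balance: ρ_ref D = ρ (D + h).
ρ = ρ_ref D/(D + h) = 2770 × 115 km/(115 km + 2.47 km) = 2710 kg/m³.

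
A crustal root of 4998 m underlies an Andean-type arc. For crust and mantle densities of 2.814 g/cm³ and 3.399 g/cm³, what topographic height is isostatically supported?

1040 m

By Archimedes' principle applied to the lithosphere: ρ_c h = (ρ_m − ρ_c) r.
h = r (ρ_m − ρ_c) / ρ_c = 4998 m × (3.399 − 2.814) / 2.814 = 1040 m.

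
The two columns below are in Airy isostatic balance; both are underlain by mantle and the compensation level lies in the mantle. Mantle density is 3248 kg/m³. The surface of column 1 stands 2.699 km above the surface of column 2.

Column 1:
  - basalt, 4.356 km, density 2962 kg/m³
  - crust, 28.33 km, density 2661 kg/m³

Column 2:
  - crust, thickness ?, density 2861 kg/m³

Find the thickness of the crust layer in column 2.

Take the compensation level at the base of the deeper column (depth z_c below the surface of column 1) and equate Σ ρ_i t_i down to z_c; mantle fills any gap and the z_c terms cancel.
Column 1: 4.356×2962 + 28.33×2661 + (z_c − 32.686)×3248
Column 2: 2.699×0 + x×2861 + (z_c − 2.699 − 0 − x)×3248
The z_c×3248 term appears on both sides and cancels. Collect the known terms of each column as K = Σ(ρt)_known − 3248 × (depth of known layers): K_1 = 88288.602 − 3248×32.686 = −17875.526; K_2 = 0 − 3248×(2.699 + 0) = −8766.352.
Balance: K_1 = K_2 − x×(3248 − 2861), so x = (K_2 − K_1)/(3248 − 2861) = 9109.17/387 = 23.5 km.

23.5 km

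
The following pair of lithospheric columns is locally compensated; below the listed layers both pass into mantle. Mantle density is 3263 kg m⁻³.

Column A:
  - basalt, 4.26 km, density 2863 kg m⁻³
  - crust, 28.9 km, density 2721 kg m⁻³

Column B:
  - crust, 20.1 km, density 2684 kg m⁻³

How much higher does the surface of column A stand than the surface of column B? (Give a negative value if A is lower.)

1.76 km

For any compensation level in the mantle, the mantle terms cancel and isostasy reduces to e = (Σt_A − Σt_B) − (Σ(ρt)_A − Σ(ρt)_B) / ρ_m.
Σt_A = 33.16 km; Σt_B = 20.1 km; Σ(ρt)_A = 90833.28; Σ(ρt)_B = 53948.4 (in km·kg m⁻³).
e = (33.16 − 20.1) − (90833.28 − 53948.4) / 3263 = 1.76 km.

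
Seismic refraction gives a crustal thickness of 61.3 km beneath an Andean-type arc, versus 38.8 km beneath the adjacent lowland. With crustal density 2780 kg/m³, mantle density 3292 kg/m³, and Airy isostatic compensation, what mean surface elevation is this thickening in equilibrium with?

3.5 km

Excess crust Δ = 61.3 km − 38.8 km = 22.5 km, split between elevation h and root r with h + r = Δ.
Airy balance ρ_c h = (ρ_m − ρ_c) r gives r = h ρ_c/(ρ_m − ρ_c), so h (1 + ρ_c/(ρ_m − ρ_c)) = Δ, i.e. h = Δ (ρ_m − ρ_c)/ρ_m.
h = 22.5 km × 512/3292 = 3.5 km.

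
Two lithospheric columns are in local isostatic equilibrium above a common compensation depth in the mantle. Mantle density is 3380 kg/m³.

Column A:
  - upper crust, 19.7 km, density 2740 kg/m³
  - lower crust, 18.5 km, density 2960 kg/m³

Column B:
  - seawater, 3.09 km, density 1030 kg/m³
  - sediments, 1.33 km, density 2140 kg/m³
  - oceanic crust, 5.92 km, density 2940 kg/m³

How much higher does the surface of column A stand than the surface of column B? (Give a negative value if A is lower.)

For any compensation level in the mantle, the mantle terms cancel and isostasy reduces to e = (Σt_A − Σt_B) − (Σ(ρt)_A − Σ(ρt)_B) / ρ_m.
Σt_A = 38.2 km; Σt_B = 10.34 km; Σ(ρt)_A = 108738; Σ(ρt)_B = 23433.7 (in km·kg/m³).
e = (38.2 − 10.34) − (108738 − 23433.7) / 3380 = 2.62 km.

2.62 km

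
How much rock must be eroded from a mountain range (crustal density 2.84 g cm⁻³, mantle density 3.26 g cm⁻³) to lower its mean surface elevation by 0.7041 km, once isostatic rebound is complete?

5.47 km

Net drop Δ = e − u = e − e ρ_c/ρ_m = e (ρ_m − ρ_c)/ρ_m.
e = Δ ρ_m/(ρ_m − ρ_c) = 0.7041 km × 3.26/0.42 = 5.47 km.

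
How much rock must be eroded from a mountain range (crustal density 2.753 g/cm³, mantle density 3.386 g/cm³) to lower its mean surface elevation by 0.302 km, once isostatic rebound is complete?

Net drop Δ = e − u = e − e ρ_c/ρ_m = e (ρ_m − ρ_c)/ρ_m.
e = Δ ρ_m/(ρ_m − ρ_c) = 0.302 km × 3.386/0.633 = 1.62 km.

1.62 km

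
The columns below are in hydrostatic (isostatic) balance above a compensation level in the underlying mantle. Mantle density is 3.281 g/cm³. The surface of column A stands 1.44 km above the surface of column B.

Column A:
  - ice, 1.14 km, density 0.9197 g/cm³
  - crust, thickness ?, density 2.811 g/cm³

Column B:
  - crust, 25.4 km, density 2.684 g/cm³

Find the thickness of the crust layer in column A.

Take the compensation level at the base of the deeper column (depth z_c below the surface of column A) and equate Σ ρ_i t_i down to z_c; mantle fills any gap and the z_c terms cancel.
Column A: 1.14×0.9197 + x×2.811 + (z_c − 1.14 − x)×3.281
Column B: 1.44×0 + 25.4×2.684 + (z_c − 1.44 − 25.4)×3.281
The z_c×3.281 term appears on both sides and cancels. Collect the known terms of each column as K = Σ(ρt)_known − 3.281 × (depth of known layers): K_A = 1.048458 − 3.281×1.14 = −2.691882; K_B = 68.1736 − 3.281×(1.44 + 25.4) = −19.88844.
Balance: K_A − x×(3.281 − 2.811) = K_B, so x = (K_A − K_B)/(3.281 − 2.811) = 17.1966/0.47 = 36.6 km.

36.6 km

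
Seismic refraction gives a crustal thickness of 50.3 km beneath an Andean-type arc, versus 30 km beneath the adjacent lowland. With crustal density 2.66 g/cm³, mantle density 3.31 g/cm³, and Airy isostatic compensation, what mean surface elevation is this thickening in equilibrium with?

3.99 km

Excess crust Δ = 50.3 km − 30 km = 20.3 km, split between elevation h and root r with h + r = Δ.
Airy balance ρ_c h = (ρ_m − ρ_c) r gives r = h ρ_c/(ρ_m − ρ_c), so h (1 + ρ_c/(ρ_m − ρ_c)) = Δ, i.e. h = Δ (ρ_m − ρ_c)/ρ_m.
h = 20.3 km × 0.65/3.31 = 3.99 km.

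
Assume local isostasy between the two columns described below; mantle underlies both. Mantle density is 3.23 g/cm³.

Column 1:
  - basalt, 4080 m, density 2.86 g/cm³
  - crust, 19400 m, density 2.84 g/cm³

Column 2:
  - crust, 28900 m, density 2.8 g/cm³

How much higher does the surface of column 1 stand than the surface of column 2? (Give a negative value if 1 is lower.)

−1040 m

For any compensation level in the mantle, the mantle terms cancel and isostasy reduces to e = (Σt_1 − Σt_2) − (Σ(ρt)_1 − Σ(ρt)_2) / ρ_m.
Σt_1 = 23480 m; Σt_2 = 28900 m; Σ(ρt)_1 = 66764.8; Σ(ρt)_2 = 80920 (in m·g/cm³).
e = (23480 − 28900) − (66764.8 − 80920) / 3.23 = −1040 m.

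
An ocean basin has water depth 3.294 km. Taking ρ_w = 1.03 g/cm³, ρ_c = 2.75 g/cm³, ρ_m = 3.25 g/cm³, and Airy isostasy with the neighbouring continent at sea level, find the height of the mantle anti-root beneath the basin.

11.3 km

Isostatic balance requires: replacing crust with seawater at the top is compensated by replacing crust with mantle at the base: d (ρ_c − ρ_w) = a (ρ_m − ρ_c).
a = d (ρ_c − ρ_w)/(ρ_m − ρ_c) = 3.294 km × 1.72/0.5 = 11.3 km.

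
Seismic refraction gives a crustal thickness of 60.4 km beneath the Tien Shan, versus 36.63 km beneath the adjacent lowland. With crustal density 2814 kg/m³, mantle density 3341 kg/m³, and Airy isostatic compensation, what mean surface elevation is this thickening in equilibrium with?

3.75 km

Excess crust Δ = 60.4 km − 36.63 km = 23.77 km, split between elevation h and root r with h + r = Δ.
Airy balance ρ_c h = (ρ_m − ρ_c) r gives r = h ρ_c/(ρ_m − ρ_c), so h (1 + ρ_c/(ρ_m − ρ_c)) = Δ, i.e. h = Δ (ρ_m − ρ_c)/ρ_m.
h = 23.77 km × 527/3341 = 3.75 km.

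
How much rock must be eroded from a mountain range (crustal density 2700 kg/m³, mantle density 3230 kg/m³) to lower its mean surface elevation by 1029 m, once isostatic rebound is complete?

6270 m

Net drop Δ = e − u = e − e ρ_c/ρ_m = e (ρ_m − ρ_c)/ρ_m.
e = Δ ρ_m/(ρ_m − ρ_c) = 1029 m × 3230/530 = 6270 m.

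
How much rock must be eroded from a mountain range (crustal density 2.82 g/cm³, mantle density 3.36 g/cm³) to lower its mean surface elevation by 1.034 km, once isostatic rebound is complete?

6.43 km

Net drop Δ = e − u = e − e ρ_c/ρ_m = e (ρ_m − ρ_c)/ρ_m.
e = Δ ρ_m/(ρ_m − ρ_c) = 1.034 km × 3.36/0.54 = 6.43 km.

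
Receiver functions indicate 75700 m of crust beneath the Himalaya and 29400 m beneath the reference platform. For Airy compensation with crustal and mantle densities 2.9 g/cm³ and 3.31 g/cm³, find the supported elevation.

5740 m

Excess crust Δ = 75700 m − 29400 m = 46300 m, split between elevation h and root r with h + r = Δ.
Airy balance ρ_c h = (ρ_m − ρ_c) r gives r = h ρ_c/(ρ_m − ρ_c), so h (1 + ρ_c/(ρ_m − ρ_c)) = Δ, i.e. h = Δ (ρ_m − ρ_c)/ρ_m.
h = 46300 m × 0.41/3.31 = 5740 m.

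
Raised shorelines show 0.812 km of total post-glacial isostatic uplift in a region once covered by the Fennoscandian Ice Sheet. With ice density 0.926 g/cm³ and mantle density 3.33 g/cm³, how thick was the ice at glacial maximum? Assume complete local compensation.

2.92 km

u = t ρ_ice/ρ_m → t = u ρ_m/ρ_ice = 0.812 km × 3.33/0.926 = 2.92 km.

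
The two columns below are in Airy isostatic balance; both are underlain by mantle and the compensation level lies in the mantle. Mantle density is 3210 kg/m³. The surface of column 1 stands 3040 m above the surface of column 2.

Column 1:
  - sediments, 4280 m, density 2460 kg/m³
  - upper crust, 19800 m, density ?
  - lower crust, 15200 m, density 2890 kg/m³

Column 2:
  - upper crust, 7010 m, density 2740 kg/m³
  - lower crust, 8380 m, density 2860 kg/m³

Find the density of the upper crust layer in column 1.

2810 kg/m³

Take the compensation level at the base of the deeper column (depth z_c below the surface of column 1) and equate Σ ρ_i t_i down to z_c; mantle fills any gap and the z_c terms cancel.
Column 1: 4280×2460 + 19800×ρ + 15200×2890 + (z_c − 39280)×3210
Column 2: 3040×0 + 7010×2740 + 8380×2860 + (z_c − 3040 − 15390)×3210
The z_c×3210 term appears on both sides and cancels. Collect the known terms of each column as K = Σ(ρt)_known − 3210 × (depth of known layers): K_1 = 54456800 − 3210×39280 = −71632000; K_2 = 43174200 − 3210×(3040 + 15390) = −15986100.
Balance: K_1 + 19800×ρ = K_2, so ρ = (K_2 − K_1)/19800 = 55645900/19800 = 2810 kg/m³.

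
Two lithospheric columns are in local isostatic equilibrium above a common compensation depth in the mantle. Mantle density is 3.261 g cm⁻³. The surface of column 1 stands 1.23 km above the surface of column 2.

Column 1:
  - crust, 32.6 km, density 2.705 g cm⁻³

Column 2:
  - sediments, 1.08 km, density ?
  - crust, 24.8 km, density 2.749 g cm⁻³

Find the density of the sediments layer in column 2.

Take the compensation level at the base of the deeper column (depth z_c below the surface of column 1) and equate Σ ρ_i t_i down to z_c; mantle fills any gap and the z_c terms cancel.
Column 1: 32.6×2.705 + (z_c − 32.6)×3.261
Column 2: 1.23×0 + 1.08×ρ + 24.8×2.749 + (z_c − 1.23 − 25.88)×3.261
The z_c×3.261 term appears on both sides and cancels. Collect the known terms of each column as K = Σ(ρt)_known − 3.261 × (depth of known layers): K_1 = 88.183 − 3.261×32.6 = −18.1256; K_2 = 68.1752 − 3.261×(1.23 + 25.88) = −20.23051.
Balance: K_1 = K_2 + 1.08×ρ, so ρ = (K_1 − K_2)/1.08 = 2.10491/1.08 = 1.95 g cm⁻³.

1.95 g cm⁻³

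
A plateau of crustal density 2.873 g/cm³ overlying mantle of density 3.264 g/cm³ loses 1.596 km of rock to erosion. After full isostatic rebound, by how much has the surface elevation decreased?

0.191 km

Rebound u = e ρ_c/ρ_m = 1.596 km × 2.873/3.264 = 1.405 km.
Net surface drop = e − u = 1.596 km − 1.405 km = e (ρ_m − ρ_c)/ρ_m = 0.191 km.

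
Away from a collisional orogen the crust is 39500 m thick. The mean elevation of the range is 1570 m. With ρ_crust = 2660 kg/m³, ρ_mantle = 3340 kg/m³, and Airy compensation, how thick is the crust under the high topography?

Root depth r = h ρ_c / (ρ_m − ρ_c) = 1570 m × 2660 / 680 = 6141 m.
Total thickness = T + h + r = 39500 m + 1570 m + 6141 m = 47200 m.

47200 m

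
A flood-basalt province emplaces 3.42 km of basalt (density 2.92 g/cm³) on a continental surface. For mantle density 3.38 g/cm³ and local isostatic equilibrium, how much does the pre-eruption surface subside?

Subaerial loading: s = t ρ_load / ρ_m.
s = 3.42 km × 2.92/3.38 = 2.95 km.

2.95 km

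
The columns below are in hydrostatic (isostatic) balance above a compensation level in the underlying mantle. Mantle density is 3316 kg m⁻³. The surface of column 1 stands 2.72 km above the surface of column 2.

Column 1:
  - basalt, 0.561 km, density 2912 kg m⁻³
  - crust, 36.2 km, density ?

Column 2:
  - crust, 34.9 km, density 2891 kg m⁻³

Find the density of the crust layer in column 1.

2660 kg m⁻³

Take the compensation level at the base of the deeper column (depth z_c below the surface of column 1) and equate Σ ρ_i t_i down to z_c; mantle fills any gap and the z_c terms cancel.
Column 1: 0.561×2912 + 36.2×ρ + (z_c − 36.761)×3316
Column 2: 2.72×0 + 34.9×2891 + (z_c − 2.72 − 34.9)×3316
The z_c×3316 term appears on both sides and cancels. Collect the known terms of each column as K = Σ(ρt)_known − 3316 × (depth of known layers): K_1 = 1633.632 − 3316×36.761 = −120265.844; K_2 = 100895.9 − 3316×(2.72 + 34.9) = −23852.02.
Balance: K_1 + 36.2×ρ = K_2, so ρ = (K_2 − K_1)/36.2 = 96413.8/36.2 = 2660 kg m⁻³.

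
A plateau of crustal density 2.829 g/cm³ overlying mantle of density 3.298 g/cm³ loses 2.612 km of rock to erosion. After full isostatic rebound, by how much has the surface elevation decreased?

0.371 km

Rebound u = e ρ_c/ρ_m = 2.612 km × 2.829/3.298 = 2.241 km.
Net surface drop = e − u = 2.612 km − 2.241 km = e (ρ_m − ρ_c)/ρ_m = 0.371 km.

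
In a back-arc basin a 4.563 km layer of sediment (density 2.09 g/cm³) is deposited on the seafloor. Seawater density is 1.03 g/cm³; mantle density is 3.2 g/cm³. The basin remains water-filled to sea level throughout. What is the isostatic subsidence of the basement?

Submarine loading: the sediment displaces seawater, and the subsidence is in turn flooded, so s (ρ_m − ρ_w) = t (ρ_sed − ρ_w).
s = 4.563 km × (2.09 − 1.03) / (3.2 − 1.03) = 2.23 km.

2.23 km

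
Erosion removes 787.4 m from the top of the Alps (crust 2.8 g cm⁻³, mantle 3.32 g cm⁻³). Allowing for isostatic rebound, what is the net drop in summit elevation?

123 m

Rebound u = e ρ_c/ρ_m = 787.4 m × 2.8/3.32 = 664.1 m.
Net surface drop = e − u = 787.4 m − 664.1 m = e (ρ_m − ρ_c)/ρ_m = 123 m.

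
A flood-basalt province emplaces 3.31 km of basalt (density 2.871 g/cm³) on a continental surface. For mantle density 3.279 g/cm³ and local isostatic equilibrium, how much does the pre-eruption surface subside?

2.9 km

Subaerial loading: s = t ρ_load / ρ_m.
s = 3.31 km × 2.871/3.279 = 2.9 km.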